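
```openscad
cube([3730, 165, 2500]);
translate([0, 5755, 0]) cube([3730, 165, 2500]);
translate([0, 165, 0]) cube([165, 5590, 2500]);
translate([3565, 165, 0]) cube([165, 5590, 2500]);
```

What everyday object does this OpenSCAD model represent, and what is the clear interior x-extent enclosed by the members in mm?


A house (or room) frame. The interior width is 3400 mm.

Four 2500 mm walls enclosing a rectangle with no floor or roof — a room or house frame. Outside width is 3730 mm and wall thickness is 165 mm, so the interior width is 3730 − 2 × 165 = 3400 mm.


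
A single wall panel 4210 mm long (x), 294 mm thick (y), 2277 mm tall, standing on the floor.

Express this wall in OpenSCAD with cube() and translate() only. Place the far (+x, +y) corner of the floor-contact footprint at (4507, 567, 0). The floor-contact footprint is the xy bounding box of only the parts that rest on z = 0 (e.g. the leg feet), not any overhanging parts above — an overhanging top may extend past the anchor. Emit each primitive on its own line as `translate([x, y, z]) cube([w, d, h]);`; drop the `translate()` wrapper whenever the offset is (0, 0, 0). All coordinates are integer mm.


translate([297, 273, 0]) cube([4210, 294, 2277]);


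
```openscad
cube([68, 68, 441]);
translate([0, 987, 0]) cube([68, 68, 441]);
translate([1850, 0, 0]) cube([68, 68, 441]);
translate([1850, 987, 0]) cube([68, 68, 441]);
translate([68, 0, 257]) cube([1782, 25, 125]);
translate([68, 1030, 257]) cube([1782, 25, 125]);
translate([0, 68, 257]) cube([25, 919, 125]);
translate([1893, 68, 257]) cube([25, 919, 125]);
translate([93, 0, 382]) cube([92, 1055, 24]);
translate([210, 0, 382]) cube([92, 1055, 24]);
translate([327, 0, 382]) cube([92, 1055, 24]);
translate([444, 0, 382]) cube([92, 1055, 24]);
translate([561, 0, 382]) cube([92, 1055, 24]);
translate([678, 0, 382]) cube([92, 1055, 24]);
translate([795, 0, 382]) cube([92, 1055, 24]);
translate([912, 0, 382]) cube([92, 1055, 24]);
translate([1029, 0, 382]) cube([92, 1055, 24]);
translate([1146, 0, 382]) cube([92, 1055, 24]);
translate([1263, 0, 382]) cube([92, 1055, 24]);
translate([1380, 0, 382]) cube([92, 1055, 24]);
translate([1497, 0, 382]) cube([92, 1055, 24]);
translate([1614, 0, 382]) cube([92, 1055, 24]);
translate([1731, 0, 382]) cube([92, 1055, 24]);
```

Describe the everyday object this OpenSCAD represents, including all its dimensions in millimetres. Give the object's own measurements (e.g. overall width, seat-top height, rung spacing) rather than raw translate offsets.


A bed frame 1918 mm long (x) by 1055 mm wide (y). Four 68×68 mm corner posts, 441 mm tall, at the corners of the footprint. Four rails of 25 mm thickness and 125 mm height run between adjacent posts with their undersides at z = 257 mm, their outer faces flush with the outside of the frame (the two x-running rails run between the posts' inner faces; the two y-running rails run between the posts' inner faces). 15 slats, each 92 mm wide (x) and 24 mm thick, lie across the top of the two x-running rails, running the full 1055 mm width of the frame in y; along x they sit between the end posts with a 25 mm gap after the −x posts and between neighbouring slats, leaving 27 mm before the +x posts.


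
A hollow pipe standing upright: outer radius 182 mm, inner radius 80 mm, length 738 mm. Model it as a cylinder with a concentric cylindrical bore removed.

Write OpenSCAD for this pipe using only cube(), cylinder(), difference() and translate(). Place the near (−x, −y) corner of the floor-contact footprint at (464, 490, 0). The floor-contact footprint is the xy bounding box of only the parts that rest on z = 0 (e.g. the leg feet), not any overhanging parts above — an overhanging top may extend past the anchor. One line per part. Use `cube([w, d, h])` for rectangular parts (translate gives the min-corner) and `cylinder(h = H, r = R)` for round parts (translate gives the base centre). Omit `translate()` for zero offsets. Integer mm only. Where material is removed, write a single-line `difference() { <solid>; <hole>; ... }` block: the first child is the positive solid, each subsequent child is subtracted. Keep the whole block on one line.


difference() { translate([646, 672, 0]) cylinder(h = 738, r = 182); translate([646, 672, 0]) cylinder(h = 738, r = 80); }


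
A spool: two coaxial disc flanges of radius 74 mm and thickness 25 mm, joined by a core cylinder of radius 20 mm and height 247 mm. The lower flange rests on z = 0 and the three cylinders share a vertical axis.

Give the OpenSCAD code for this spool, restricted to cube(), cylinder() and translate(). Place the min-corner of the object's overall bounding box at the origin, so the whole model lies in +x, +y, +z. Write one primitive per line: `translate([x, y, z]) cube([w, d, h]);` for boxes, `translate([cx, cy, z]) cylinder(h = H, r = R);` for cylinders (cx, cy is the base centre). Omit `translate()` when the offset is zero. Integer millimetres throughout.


translate([74, 74, 0]) cylinder(h = 25, r = 74);
translate([74, 74, 25]) cylinder(h = 247, r = 20);
translate([74, 74, 272]) cylinder(h = 25, r = 74);


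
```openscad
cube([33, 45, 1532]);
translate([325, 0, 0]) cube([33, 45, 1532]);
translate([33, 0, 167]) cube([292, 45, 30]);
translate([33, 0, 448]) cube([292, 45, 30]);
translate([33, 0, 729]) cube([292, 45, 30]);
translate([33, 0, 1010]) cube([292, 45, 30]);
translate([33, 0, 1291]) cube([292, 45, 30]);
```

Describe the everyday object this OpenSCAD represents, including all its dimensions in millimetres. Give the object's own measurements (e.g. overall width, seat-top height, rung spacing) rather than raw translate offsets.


A straight ladder. Two 33×45 mm vertical rails, 1532 mm tall, stand 358 mm apart (outside-to-outside) with their front faces coplanar on the −y side. 5 rungs, each 45 mm deep and 30 mm tall, span between the inner faces of the rails, front faces flush with the rails. The lowest rung's underside is at z = 167 mm and rungs are spaced 281 mm apart (underside to underside).


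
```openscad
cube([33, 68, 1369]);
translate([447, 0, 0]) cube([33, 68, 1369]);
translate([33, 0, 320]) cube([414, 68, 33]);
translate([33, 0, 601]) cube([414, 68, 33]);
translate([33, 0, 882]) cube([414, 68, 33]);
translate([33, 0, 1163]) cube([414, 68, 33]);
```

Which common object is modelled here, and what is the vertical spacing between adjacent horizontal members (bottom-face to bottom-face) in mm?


A ladder. The rung spacing is 281 mm.

Two tall 33×68 posts with 4 short bars between them — a ladder. Adjacent rungs sit at z = 320 and z = 601, so the spacing is 601 − 320 = 281 mm.


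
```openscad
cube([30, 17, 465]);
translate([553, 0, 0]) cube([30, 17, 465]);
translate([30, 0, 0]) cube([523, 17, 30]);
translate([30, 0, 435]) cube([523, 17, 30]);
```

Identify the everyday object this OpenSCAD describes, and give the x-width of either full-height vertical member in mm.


A picture frame. The border width is 30 mm.

Four thin pieces enclosing a rectangular opening — a picture frame. The two full-height stiles are 465 mm tall; the top rail sits at z = 435 and is 30 mm tall, so the border above the opening is 465 − 435 = 30 mm, matching the stile x-width.


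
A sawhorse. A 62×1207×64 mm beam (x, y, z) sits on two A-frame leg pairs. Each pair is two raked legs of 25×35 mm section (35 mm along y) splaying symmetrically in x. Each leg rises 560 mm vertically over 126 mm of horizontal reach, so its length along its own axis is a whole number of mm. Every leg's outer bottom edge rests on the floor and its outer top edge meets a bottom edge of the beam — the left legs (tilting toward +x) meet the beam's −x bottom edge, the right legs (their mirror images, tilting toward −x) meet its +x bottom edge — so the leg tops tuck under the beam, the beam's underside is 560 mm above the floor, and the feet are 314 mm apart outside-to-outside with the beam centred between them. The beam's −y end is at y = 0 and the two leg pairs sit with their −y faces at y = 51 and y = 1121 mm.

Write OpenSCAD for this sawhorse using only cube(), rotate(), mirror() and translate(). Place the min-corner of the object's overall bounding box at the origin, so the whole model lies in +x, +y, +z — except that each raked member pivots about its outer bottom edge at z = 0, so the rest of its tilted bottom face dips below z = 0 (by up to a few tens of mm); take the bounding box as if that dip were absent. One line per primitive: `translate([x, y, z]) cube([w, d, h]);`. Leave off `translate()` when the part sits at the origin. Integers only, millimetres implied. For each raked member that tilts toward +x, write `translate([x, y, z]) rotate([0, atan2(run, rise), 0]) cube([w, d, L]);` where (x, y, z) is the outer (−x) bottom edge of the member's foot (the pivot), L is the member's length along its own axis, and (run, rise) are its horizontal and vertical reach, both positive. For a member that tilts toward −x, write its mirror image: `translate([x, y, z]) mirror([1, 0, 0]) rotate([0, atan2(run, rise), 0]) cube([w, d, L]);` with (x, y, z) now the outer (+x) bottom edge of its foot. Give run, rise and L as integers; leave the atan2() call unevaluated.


translate([126, 0, 560]) cube([62, 1207, 64]);
translate([0, 51, 0]) rotate([0, atan2(126, 560), 0]) cube([25, 35, 574]);
translate([314, 51, 0]) mirror([1, 0, 0]) rotate([0, atan2(126, 560), 0]) cube([25, 35, 574]);
translate([0, 1121, 0]) rotate([0, atan2(126, 560), 0]) cube([25, 35, 574]);
translate([314, 1121, 0]) mirror([1, 0, 0]) rotate([0, atan2(126, 560), 0]) cube([25, 35, 574]);


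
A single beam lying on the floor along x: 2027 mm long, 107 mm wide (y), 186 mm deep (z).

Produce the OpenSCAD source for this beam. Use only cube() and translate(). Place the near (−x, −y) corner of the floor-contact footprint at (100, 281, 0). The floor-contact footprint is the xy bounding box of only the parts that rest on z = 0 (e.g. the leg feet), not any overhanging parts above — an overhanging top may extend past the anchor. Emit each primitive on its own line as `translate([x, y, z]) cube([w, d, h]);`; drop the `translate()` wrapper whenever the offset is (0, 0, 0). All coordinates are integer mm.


translate([100, 281, 0]) cube([2027, 107, 186]);


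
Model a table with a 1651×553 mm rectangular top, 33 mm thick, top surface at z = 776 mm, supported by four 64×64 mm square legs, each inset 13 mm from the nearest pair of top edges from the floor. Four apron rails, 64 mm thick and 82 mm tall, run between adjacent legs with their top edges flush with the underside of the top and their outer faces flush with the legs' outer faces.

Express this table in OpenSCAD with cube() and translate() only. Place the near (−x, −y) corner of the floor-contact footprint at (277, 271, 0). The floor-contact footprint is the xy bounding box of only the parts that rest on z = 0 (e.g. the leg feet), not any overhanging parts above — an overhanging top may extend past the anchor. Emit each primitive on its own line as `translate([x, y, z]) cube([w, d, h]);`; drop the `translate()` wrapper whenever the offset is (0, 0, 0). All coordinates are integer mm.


// leg_h = 776 - 33 = 743
// apron z = 743 - 82 = 661
translate([264, 258, 743]) cube([1651, 553, 33]);
translate([277, 271, 0]) cube([64, 64, 743]);
translate([1838, 271, 0]) cube([64, 64, 743]);
translate([277, 734, 0]) cube([64, 64, 743]);
translate([1838, 734, 0]) cube([64, 64, 743]);
translate([341, 271, 661]) cube([1497, 64, 82]);
translate([341, 734, 661]) cube([1497, 64, 82]);
translate([277, 335, 661]) cube([64, 399, 82]);
translate([1838, 335, 661]) cube([64, 399, 82]);


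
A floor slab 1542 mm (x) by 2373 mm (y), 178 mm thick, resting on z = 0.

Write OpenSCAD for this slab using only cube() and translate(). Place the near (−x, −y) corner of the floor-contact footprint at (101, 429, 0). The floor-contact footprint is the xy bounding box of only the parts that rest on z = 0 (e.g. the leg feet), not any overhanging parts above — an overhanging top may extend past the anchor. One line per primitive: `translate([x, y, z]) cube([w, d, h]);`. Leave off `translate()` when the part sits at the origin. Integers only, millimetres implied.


translate([101, 429, 0]) cube([1542, 2373, 178]);


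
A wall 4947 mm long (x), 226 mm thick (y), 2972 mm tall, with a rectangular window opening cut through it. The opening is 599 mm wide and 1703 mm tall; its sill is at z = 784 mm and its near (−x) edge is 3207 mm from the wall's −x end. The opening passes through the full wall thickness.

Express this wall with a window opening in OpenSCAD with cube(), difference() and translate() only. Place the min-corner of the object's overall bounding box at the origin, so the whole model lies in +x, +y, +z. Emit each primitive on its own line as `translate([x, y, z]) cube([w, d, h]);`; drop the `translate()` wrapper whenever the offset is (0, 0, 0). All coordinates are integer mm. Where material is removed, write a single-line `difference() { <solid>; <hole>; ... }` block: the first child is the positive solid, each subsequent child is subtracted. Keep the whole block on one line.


difference() { cube([4947, 226, 2972]); translate([3207, 0, 784]) cube([599, 226, 1703]); }


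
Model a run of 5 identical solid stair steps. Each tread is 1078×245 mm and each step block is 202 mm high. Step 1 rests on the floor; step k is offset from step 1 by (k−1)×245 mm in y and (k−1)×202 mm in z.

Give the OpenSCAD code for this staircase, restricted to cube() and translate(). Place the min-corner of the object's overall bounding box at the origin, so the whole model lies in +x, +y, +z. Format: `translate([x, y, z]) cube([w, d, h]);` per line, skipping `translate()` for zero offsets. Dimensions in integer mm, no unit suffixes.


cube([1078, 245, 202]);
translate([0, 245, 202]) cube([1078, 245, 202]);
translate([0, 490, 404]) cube([1078, 245, 202]);
translate([0, 735, 606]) cube([1078, 245, 202]);
translate([0, 980, 808]) cube([1078, 245, 202]);


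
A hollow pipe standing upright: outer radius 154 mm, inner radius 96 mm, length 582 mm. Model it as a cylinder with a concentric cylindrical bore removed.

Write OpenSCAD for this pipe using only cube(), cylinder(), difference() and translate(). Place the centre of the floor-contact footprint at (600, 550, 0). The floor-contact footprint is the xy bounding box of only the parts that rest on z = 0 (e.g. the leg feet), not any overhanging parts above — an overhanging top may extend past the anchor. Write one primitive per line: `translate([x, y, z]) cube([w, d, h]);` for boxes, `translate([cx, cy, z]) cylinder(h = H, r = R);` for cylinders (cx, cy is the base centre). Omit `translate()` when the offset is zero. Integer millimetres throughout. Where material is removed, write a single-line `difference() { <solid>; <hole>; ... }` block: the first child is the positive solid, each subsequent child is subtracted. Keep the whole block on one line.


difference() { translate([600, 550, 0]) cylinder(h = 582, r = 154); translate([600, 550, 0]) cylinder(h = 582, r = 96); }


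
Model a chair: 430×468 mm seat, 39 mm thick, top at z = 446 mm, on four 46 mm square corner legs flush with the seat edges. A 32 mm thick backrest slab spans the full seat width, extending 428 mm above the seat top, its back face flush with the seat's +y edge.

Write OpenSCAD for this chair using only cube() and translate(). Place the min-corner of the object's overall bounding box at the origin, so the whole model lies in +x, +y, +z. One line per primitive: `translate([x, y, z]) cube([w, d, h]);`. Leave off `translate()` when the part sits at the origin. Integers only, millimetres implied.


translate([0, 0, 407]) cube([430, 468, 39]);
cube([46, 46, 407]);
translate([384, 0, 0]) cube([46, 46, 407]);
translate([0, 422, 0]) cube([46, 46, 407]);
translate([384, 422, 0]) cube([46, 46, 407]);
translate([0, 436, 446]) cube([430, 32, 428]);


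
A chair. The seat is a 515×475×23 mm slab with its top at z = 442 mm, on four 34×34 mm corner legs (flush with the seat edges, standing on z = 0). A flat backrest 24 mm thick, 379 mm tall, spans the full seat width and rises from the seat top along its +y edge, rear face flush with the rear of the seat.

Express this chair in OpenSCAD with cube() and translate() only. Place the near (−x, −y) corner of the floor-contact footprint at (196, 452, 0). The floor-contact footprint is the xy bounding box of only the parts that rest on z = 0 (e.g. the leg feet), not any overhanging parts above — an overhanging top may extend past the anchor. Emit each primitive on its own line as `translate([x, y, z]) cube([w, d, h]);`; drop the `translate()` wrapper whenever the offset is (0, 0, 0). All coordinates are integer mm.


translate([196, 452, 419]) cube([515, 475, 23]);
translate([196, 452, 0]) cube([34, 34, 419]);
translate([677, 452, 0]) cube([34, 34, 419]);
translate([196, 893, 0]) cube([34, 34, 419]);
translate([677, 893, 0]) cube([34, 34, 419]);
translate([196, 903, 442]) cube([515, 24, 379]);


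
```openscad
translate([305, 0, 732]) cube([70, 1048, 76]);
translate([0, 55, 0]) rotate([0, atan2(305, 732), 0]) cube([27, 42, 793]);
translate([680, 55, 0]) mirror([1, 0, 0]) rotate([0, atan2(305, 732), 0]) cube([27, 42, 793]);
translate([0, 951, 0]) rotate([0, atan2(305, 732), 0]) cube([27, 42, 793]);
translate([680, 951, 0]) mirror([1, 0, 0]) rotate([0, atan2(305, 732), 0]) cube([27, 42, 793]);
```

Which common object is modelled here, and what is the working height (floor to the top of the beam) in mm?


A sawhorse. The overall height is 808 mm.

A beam across two mirrored pairs of raked legs — a sawhorse. The beam's underside is at z = 732 (matching the legs' vertical rise in atan2(305, 732)) and the beam is 76 mm tall, so its top is at 732 + 76 = 808 mm. The raked legs top out at the beam's underside, so that is the highest point.


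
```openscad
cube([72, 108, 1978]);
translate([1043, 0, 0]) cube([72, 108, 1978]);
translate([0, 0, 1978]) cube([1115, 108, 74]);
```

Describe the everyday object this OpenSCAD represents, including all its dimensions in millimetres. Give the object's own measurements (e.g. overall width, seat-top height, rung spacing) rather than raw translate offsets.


A door frame. The clear opening is 971 mm wide and 1978 mm high. Two 72 mm wide jambs, 108 mm deep, stand either side of the opening from the floor to the top of the opening. A 74 mm thick head sits across the top of both jambs, spanning the full outside width of the frame.


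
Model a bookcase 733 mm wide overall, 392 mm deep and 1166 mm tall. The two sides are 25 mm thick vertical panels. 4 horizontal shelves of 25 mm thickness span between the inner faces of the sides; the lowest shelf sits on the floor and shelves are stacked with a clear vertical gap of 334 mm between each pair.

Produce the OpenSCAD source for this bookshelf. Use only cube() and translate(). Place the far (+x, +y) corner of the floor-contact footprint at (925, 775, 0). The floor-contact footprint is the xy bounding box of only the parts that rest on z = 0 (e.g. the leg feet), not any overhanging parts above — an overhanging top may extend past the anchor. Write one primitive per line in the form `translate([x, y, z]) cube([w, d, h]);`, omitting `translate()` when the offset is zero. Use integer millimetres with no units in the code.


translate([192, 383, 0]) cube([25, 392, 1166]);
translate([900, 383, 0]) cube([25, 392, 1166]);
translate([217, 383, 0]) cube([683, 392, 25]);
translate([217, 383, 359]) cube([683, 392, 25]);
translate([217, 383, 718]) cube([683, 392, 25]);
translate([217, 383, 1077]) cube([683, 392, 25]);


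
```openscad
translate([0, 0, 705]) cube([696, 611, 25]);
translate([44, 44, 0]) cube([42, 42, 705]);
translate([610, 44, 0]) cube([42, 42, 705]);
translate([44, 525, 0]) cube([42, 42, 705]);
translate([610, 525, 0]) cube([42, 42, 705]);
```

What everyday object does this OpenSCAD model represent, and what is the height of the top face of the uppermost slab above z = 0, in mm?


A table. The table height is 730 mm.

A 696×611×25 slab sits at z = 705 on four 42 mm square posts — a table. The top surface is at 705 + 25 = 730 mm.


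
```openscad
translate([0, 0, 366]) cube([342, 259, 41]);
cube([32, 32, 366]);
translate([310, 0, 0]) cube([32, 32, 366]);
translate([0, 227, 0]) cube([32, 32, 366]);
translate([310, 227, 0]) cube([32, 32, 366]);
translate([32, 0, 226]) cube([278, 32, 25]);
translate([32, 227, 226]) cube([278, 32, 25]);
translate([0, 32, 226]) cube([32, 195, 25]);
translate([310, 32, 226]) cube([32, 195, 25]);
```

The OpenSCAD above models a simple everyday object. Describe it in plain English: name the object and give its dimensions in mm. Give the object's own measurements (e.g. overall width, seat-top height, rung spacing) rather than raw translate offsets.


A four-legged stool. The seat is a 342×259×41 mm slab whose top surface is at z = 407 mm; four square legs, each 32×32 mm in cross-section, run from the floor (z = 0) to the underside of the seat, each flush with a corner of the seat. Four stretchers, 32 mm wide and 25 mm tall, connect adjacent legs with their undersides at z = 226 mm, each running between the inner faces of the legs it joins and aligned with the legs' outer faces on the other axis.


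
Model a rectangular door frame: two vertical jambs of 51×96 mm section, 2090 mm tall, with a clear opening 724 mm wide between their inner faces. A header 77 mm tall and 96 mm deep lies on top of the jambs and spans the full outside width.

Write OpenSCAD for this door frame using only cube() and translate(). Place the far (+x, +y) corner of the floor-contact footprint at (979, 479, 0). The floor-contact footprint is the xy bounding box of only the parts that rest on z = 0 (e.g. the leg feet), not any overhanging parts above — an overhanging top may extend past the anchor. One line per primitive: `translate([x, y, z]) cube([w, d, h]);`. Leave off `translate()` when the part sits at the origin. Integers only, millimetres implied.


translate([153, 383, 0]) cube([51, 96, 2090]);
translate([928, 383, 0]) cube([51, 96, 2090]);
translate([153, 383, 2090]) cube([826, 96, 77]);


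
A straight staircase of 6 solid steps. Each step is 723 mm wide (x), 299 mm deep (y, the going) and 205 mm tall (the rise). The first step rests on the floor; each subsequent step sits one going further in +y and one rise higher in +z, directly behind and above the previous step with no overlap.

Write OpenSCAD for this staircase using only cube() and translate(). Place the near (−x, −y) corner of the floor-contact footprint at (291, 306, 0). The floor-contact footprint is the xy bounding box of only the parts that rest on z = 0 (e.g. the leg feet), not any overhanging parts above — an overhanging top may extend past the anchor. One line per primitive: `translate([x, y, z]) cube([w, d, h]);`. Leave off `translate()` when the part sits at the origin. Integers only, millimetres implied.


translate([291, 306, 0]) cube([723, 299, 205]);
translate([291, 605, 205]) cube([723, 299, 205]);
translate([291, 904, 410]) cube([723, 299, 205]);
translate([291, 1203, 615]) cube([723, 299, 205]);
translate([291, 1502, 820]) cube([723, 299, 205]);
translate([291, 1801, 1025]) cube([723, 299, 205]);


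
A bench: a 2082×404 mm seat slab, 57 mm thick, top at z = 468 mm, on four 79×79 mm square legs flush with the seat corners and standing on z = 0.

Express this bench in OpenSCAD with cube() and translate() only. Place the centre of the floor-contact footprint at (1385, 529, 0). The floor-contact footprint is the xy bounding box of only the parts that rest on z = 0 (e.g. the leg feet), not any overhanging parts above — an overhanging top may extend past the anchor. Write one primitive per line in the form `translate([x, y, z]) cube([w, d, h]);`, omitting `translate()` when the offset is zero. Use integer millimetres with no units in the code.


// leg_h = 468 − 57 = 411
translate([344, 327, 411]) cube([2082, 404, 57]);
translate([344, 327, 0]) cube([79, 79, 411]);
translate([344, 652, 0]) cube([79, 79, 411]);
translate([2347, 327, 0]) cube([79, 79, 411]);
translate([2347, 652, 0]) cube([79, 79, 411]);


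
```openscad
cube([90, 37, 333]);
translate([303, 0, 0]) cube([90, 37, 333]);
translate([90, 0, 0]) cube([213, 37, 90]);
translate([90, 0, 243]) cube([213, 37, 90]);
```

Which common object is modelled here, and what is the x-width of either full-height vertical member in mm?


A picture frame. The border width is 90 mm.

Four thin pieces enclosing a rectangular opening — a picture frame. The two full-height stiles are 333 mm tall; the top rail sits at z = 243 and is 90 mm tall, so the border above the opening is 333 − 243 = 90 mm, matching the stile x-width.


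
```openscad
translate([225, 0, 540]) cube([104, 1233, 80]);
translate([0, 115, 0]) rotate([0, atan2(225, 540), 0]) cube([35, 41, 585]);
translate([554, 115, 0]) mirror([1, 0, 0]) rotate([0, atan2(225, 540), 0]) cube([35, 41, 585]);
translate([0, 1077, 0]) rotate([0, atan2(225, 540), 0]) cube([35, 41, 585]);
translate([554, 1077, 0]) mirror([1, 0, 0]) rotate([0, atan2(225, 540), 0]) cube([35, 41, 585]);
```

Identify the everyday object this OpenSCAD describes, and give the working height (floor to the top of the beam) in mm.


A sawhorse. The overall height is 620 mm.

A beam across two mirrored pairs of raked legs — a sawhorse. The beam's underside is at z = 540 (matching the legs' vertical rise in atan2(225, 540)) and the beam is 80 mm tall, so its top is at 540 + 80 = 620 mm. The raked legs top out at the beam's underside, so that is the highest point.


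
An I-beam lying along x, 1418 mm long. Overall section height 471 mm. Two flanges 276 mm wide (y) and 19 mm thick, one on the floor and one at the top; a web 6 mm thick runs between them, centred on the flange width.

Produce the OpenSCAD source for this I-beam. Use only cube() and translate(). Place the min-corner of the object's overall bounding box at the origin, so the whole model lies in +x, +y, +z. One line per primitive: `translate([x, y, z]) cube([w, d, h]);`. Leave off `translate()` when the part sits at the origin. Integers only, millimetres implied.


cube([1418, 276, 19]);
translate([0, 135, 19]) cube([1418, 6, 433]);
translate([0, 0, 452]) cube([1418, 276, 19]);


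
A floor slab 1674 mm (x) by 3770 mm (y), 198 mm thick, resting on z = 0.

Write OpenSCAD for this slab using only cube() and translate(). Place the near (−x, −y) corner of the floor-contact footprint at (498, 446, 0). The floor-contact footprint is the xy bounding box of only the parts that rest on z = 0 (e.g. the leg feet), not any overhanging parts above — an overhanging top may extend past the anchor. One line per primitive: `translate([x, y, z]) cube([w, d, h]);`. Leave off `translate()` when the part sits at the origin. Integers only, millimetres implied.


translate([498, 446, 0]) cube([1674, 3770, 198]);


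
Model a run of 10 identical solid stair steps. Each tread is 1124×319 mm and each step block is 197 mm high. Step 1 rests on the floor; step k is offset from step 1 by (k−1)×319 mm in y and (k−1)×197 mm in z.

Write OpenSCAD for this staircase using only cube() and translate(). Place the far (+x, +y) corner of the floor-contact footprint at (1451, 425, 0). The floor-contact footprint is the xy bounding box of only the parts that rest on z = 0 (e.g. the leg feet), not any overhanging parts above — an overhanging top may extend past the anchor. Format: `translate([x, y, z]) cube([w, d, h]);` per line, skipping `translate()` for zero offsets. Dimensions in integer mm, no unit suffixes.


translate([327, 106, 0]) cube([1124, 319, 197]);
translate([327, 425, 197]) cube([1124, 319, 197]);
translate([327, 744, 394]) cube([1124, 319, 197]);
translate([327, 1063, 591]) cube([1124, 319, 197]);
translate([327, 1382, 788]) cube([1124, 319, 197]);
translate([327, 1701, 985]) cube([1124, 319, 197]);
translate([327, 2020, 1182]) cube([1124, 319, 197]);
translate([327, 2339, 1379]) cube([1124, 319, 197]);
translate([327, 2658, 1576]) cube([1124, 319, 197]);
translate([327, 2977, 1773]) cube([1124, 319, 197]);


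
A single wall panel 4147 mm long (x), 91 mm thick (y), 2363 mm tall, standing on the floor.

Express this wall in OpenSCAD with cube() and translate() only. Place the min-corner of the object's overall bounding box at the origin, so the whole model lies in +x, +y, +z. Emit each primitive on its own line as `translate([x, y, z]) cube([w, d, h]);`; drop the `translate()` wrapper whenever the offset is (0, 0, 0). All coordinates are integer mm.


cube([4147, 91, 2363]);


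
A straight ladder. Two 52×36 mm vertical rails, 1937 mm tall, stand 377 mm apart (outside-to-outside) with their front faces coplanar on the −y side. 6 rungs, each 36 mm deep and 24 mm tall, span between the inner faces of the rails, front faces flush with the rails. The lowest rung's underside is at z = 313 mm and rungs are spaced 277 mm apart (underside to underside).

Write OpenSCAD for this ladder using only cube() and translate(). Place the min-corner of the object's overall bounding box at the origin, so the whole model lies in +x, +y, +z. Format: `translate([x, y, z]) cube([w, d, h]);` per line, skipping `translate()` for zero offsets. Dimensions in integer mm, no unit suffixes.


// rung span = 377 - 2*52 = 273
// rung[k] z = 313 + k*277
cube([52, 36, 1937]);
translate([325, 0, 0]) cube([52, 36, 1937]);
translate([52, 0, 313]) cube([273, 36, 24]);
translate([52, 0, 590]) cube([273, 36, 24]);
translate([52, 0, 867]) cube([273, 36, 24]);
translate([52, 0, 1144]) cube([273, 36, 24]);
translate([52, 0, 1421]) cube([273, 36, 24]);
translate([52, 0, 1698]) cube([273, 36, 24]);


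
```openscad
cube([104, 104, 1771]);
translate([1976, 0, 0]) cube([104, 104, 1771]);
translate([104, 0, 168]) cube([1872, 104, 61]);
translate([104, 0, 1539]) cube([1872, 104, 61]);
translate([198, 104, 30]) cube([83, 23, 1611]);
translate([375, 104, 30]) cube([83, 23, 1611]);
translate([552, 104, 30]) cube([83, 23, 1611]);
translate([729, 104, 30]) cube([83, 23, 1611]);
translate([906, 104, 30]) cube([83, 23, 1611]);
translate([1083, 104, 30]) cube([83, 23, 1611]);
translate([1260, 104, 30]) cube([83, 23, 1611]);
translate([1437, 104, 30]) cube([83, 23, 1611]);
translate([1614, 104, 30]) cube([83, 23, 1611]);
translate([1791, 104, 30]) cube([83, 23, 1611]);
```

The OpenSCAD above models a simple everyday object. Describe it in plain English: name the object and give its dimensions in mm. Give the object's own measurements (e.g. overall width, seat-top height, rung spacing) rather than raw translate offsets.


A fence section. Two 104×104 mm posts, 1771 mm tall, stand on the floor with a clear span of 1872 mm between their inner faces. Two horizontal rails of 104×61 mm section span the gap between the posts with their undersides at z = 168 mm and z = 1539 mm, flush with the posts' −y face. 10 pickets, each 83 mm wide, 23 mm thick and 1611 mm tall, are fixed to the +y face of the rails with their bottoms at z = 30 mm, spaced across the span with a 94 mm gap after the −x post and between neighbouring pickets, with 102 mm left before the +x post.


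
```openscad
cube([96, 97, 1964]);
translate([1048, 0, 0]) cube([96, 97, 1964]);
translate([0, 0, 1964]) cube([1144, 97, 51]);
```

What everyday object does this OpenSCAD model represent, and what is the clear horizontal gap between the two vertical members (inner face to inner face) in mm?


A door frame. The clear opening width is 952 mm.

Two 1964 mm tall posts with a header on top — a door frame. The left jamb is 96 mm wide at x = 0; the right jamb starts at x = 1048. The clear opening is 1048 − 96 = 952 mm.


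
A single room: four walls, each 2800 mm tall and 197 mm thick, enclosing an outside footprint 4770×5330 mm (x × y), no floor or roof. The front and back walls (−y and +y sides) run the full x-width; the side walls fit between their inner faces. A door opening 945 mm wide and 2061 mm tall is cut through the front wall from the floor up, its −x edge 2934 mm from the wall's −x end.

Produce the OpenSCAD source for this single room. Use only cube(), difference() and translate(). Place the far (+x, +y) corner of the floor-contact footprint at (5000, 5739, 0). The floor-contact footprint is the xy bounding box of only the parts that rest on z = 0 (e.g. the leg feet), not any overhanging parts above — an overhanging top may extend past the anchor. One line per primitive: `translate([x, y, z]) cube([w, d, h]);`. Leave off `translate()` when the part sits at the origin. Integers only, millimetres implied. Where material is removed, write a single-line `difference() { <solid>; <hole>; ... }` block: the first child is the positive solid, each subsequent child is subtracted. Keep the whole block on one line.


difference() { translate([230, 409, 0]) cube([4770, 197, 2800]); translate([3164, 409, 0]) cube([945, 197, 2061]); }
translate([230, 5542, 0]) cube([4770, 197, 2800]);
translate([230, 606, 0]) cube([197, 4936, 2800]);
translate([4803, 606, 0]) cube([197, 4936, 2800]);


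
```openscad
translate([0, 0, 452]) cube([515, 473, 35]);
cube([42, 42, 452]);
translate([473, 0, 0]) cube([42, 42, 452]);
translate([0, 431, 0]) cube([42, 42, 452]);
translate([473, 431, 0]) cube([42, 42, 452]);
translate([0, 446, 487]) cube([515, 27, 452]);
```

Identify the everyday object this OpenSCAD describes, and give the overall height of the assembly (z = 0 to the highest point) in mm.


A chair. The overall height is 939 mm.

A slab on four corner posts with a tall panel at the back — a chair. The seat slab sits at z = 452 with thickness 35, and the 452 mm backrest starts at the seat top, so the overall height is 452 + 35 + 452 = 939 mm.


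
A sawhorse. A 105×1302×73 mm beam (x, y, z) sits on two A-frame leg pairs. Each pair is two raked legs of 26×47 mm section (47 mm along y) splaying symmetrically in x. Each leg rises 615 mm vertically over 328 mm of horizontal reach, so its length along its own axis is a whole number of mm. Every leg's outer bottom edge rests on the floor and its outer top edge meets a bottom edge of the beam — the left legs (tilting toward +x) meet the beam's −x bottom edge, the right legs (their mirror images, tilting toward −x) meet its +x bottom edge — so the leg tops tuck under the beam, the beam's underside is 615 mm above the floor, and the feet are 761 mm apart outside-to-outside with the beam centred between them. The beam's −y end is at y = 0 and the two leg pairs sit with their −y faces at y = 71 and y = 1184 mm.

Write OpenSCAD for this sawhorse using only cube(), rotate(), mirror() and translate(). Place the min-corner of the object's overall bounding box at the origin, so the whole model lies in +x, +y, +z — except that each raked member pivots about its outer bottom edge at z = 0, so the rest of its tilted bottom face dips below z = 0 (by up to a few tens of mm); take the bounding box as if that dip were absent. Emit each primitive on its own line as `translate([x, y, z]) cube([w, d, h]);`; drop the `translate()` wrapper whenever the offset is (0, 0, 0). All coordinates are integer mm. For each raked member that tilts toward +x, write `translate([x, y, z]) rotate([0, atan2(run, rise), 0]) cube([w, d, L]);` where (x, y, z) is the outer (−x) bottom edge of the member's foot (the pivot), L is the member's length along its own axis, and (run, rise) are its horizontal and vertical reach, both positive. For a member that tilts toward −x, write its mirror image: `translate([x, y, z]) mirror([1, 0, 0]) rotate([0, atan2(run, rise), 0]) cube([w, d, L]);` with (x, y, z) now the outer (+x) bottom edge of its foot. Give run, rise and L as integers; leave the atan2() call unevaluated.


// leg length = √(328² + 615²) = 697
// right-leg outer foot x = 2·328 + 105 = 761
// beam min-corner = (328, 0, 615)
translate([328, 0, 615]) cube([105, 1302, 73]);
translate([0, 71, 0]) rotate([0, atan2(328, 615), 0]) cube([26, 47, 697]);
translate([761, 71, 0]) mirror([1, 0, 0]) rotate([0, atan2(328, 615), 0]) cube([26, 47, 697]);
translate([0, 1184, 0]) rotate([0, atan2(328, 615), 0]) cube([26, 47, 697]);
translate([761, 1184, 0]) mirror([1, 0, 0]) rotate([0, atan2(328, 615), 0]) cube([26, 47, 697]);


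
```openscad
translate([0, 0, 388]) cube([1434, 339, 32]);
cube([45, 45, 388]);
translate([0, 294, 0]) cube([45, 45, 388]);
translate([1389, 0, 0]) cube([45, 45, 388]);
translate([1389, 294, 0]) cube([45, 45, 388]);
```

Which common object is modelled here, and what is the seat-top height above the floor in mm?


A bench. The seat-top height is 420 mm.

A long slab on four corner posts — a bench. The slab sits at z = 388 with thickness 32, so the top is 388 + 32 = 420 mm.


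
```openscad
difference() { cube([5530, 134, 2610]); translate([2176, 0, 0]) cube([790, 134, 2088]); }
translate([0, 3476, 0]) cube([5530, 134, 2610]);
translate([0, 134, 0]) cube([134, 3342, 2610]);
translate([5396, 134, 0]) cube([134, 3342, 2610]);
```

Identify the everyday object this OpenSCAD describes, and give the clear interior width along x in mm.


A single room. The interior width is 5262 mm.

Four walls enclosing a rectangle with a door in the front wall — a room. Outside width 5530 minus two 134 mm walls gives 5262 mm.


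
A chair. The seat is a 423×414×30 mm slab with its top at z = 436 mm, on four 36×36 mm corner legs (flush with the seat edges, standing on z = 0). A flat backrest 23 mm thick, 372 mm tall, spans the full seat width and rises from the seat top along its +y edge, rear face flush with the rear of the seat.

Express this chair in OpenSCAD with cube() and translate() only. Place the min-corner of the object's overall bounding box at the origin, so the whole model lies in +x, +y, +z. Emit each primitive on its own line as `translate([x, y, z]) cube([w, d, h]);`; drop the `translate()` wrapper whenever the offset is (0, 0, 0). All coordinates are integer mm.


// leg_h = 436 - 30 = 406
translate([0, 0, 406]) cube([423, 414, 30]);
cube([36, 36, 406]);
translate([387, 0, 0]) cube([36, 36, 406]);
translate([0, 378, 0]) cube([36, 36, 406]);
translate([387, 378, 0]) cube([36, 36, 406]);
translate([0, 391, 436]) cube([423, 23, 372]);


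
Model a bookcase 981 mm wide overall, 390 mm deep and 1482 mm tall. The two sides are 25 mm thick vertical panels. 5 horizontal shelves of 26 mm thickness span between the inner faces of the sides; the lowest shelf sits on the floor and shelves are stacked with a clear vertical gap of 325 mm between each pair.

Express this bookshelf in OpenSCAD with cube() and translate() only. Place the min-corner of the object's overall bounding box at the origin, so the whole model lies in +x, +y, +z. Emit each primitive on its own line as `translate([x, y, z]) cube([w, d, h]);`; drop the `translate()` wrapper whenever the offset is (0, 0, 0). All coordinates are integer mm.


cube([25, 390, 1482]);
translate([956, 0, 0]) cube([25, 390, 1482]);
translate([25, 0, 0]) cube([931, 390, 26]);
translate([25, 0, 351]) cube([931, 390, 26]);
translate([25, 0, 702]) cube([931, 390, 26]);
translate([25, 0, 1053]) cube([931, 390, 26]);
translate([25, 0, 1404]) cube([931, 390, 26]);


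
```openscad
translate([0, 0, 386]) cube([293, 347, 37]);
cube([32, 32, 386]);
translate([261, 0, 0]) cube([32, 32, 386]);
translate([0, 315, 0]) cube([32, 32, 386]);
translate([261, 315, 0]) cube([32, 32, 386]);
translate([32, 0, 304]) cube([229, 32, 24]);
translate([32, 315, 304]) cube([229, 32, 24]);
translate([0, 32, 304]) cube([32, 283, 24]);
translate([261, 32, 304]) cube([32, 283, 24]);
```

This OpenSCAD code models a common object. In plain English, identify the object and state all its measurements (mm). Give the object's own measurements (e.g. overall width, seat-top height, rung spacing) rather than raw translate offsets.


A simple wooden stool: a rectangular seat 293 mm (x) by 347 mm (y), 37 mm thick, top face at z = 423 mm, on four square legs, each 32×32 mm in cross-section. The legs rest on z = 0, each flush with a corner of the seat. Four stretchers, 32 mm wide and 24 mm tall, connect adjacent legs with their undersides at z = 304 mm, each running between the inner faces of the legs it joins and aligned with the legs' outer faces on the other axis.
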